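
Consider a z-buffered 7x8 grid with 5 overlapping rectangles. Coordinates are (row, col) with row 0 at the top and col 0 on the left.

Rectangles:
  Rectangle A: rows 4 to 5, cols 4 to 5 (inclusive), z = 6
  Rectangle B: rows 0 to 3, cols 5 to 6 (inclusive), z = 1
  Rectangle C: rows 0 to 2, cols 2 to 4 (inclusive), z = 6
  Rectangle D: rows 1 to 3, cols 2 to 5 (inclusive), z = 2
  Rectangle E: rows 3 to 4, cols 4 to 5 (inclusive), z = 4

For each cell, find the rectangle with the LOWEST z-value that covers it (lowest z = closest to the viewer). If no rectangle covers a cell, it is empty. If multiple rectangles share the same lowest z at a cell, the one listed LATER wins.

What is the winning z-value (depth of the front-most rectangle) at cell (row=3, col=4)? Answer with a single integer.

Check cell (3,4):
  A: rows 4-5 cols 4-5 -> outside (row miss)
  B: rows 0-3 cols 5-6 -> outside (col miss)
  C: rows 0-2 cols 2-4 -> outside (row miss)
  D: rows 1-3 cols 2-5 z=2 -> covers; best now D (z=2)
  E: rows 3-4 cols 4-5 z=4 -> covers; best now D (z=2)
Winner: D at z=2

Answer: 2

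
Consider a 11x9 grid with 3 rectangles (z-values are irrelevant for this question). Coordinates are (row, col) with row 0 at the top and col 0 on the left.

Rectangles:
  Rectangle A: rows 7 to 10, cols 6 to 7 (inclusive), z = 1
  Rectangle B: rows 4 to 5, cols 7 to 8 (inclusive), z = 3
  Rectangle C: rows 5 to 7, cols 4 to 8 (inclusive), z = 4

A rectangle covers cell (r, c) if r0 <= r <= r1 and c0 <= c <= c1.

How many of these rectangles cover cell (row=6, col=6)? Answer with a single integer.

Check cell (6,6):
  A: rows 7-10 cols 6-7 -> outside (row miss)
  B: rows 4-5 cols 7-8 -> outside (row miss)
  C: rows 5-7 cols 4-8 -> covers
Count covering = 1

Answer: 1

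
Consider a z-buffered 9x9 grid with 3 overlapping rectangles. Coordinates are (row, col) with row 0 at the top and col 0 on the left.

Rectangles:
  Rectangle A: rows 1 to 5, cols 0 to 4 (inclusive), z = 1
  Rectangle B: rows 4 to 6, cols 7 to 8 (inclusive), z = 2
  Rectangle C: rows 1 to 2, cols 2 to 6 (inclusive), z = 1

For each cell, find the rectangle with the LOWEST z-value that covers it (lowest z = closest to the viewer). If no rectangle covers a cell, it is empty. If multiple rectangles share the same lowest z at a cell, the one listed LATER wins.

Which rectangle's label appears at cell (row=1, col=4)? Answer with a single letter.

Check cell (1,4):
  A: rows 1-5 cols 0-4 z=1 -> covers; best now A (z=1)
  B: rows 4-6 cols 7-8 -> outside (row miss)
  C: rows 1-2 cols 2-6 z=1 -> covers; best now C (z=1)
Winner: C at z=1

Answer: C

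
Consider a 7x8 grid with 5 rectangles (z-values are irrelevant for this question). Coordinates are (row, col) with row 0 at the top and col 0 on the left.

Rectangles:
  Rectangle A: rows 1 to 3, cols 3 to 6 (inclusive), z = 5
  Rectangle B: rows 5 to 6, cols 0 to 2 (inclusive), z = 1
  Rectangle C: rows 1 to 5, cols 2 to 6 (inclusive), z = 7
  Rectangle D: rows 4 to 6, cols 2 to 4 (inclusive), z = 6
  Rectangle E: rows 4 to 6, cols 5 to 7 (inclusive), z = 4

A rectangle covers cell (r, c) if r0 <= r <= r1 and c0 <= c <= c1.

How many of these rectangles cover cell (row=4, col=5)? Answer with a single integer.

Answer: 2

Derivation:
Check cell (4,5):
  A: rows 1-3 cols 3-6 -> outside (row miss)
  B: rows 5-6 cols 0-2 -> outside (row miss)
  C: rows 1-5 cols 2-6 -> covers
  D: rows 4-6 cols 2-4 -> outside (col miss)
  E: rows 4-6 cols 5-7 -> covers
Count covering = 2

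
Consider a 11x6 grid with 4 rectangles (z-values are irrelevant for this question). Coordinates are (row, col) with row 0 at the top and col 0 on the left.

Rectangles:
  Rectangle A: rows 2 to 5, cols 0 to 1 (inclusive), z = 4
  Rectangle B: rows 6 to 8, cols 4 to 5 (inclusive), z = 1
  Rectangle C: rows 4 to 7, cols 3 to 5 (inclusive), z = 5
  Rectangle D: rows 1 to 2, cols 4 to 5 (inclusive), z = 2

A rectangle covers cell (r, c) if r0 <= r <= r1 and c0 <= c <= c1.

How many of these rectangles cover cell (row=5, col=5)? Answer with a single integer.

Check cell (5,5):
  A: rows 2-5 cols 0-1 -> outside (col miss)
  B: rows 6-8 cols 4-5 -> outside (row miss)
  C: rows 4-7 cols 3-5 -> covers
  D: rows 1-2 cols 4-5 -> outside (row miss)
Count covering = 1

Answer: 1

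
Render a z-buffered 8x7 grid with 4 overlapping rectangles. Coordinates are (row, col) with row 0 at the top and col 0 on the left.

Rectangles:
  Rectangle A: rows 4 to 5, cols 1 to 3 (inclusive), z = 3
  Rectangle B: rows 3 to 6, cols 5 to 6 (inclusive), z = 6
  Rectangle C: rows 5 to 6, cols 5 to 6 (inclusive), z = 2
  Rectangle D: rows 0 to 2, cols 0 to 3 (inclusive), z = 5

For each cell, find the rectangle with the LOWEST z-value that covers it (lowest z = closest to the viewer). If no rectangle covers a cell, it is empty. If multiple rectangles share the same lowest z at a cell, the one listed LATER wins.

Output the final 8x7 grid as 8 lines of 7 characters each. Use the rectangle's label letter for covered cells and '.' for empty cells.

DDDD...
DDDD...
DDDD...
.....BB
.AAA.BB
.AAA.CC
.....CC
.......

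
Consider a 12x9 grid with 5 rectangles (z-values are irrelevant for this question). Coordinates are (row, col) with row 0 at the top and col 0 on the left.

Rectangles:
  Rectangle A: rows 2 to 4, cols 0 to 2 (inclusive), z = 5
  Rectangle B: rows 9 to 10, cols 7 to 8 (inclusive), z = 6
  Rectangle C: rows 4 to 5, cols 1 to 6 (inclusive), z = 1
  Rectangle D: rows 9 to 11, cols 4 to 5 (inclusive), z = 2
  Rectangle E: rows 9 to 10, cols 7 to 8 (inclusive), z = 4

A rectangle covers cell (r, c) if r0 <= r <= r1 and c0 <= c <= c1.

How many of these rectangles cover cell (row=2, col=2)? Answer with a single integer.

Answer: 1

Derivation:
Check cell (2,2):
  A: rows 2-4 cols 0-2 -> covers
  B: rows 9-10 cols 7-8 -> outside (row miss)
  C: rows 4-5 cols 1-6 -> outside (row miss)
  D: rows 9-11 cols 4-5 -> outside (row miss)
  E: rows 9-10 cols 7-8 -> outside (row miss)
Count covering = 1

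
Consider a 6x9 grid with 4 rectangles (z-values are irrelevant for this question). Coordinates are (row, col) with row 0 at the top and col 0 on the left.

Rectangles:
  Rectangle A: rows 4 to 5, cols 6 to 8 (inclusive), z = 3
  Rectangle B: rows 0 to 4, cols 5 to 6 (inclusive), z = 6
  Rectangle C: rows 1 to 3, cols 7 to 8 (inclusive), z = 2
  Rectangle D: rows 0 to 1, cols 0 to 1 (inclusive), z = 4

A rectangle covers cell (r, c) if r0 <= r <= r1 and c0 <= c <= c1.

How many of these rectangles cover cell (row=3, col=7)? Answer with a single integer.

Check cell (3,7):
  A: rows 4-5 cols 6-8 -> outside (row miss)
  B: rows 0-4 cols 5-6 -> outside (col miss)
  C: rows 1-3 cols 7-8 -> covers
  D: rows 0-1 cols 0-1 -> outside (row miss)
Count covering = 1

Answer: 1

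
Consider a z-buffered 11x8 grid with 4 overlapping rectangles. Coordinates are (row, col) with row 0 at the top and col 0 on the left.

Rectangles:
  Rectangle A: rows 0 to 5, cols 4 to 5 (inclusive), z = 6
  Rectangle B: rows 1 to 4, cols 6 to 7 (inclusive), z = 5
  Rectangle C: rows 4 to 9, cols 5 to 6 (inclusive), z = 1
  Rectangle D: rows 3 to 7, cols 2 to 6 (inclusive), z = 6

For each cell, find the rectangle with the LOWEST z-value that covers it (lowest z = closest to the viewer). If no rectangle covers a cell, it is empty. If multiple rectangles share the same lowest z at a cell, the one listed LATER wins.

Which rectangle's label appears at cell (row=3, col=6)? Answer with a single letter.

Answer: B

Derivation:
Check cell (3,6):
  A: rows 0-5 cols 4-5 -> outside (col miss)
  B: rows 1-4 cols 6-7 z=5 -> covers; best now B (z=5)
  C: rows 4-9 cols 5-6 -> outside (row miss)
  D: rows 3-7 cols 2-6 z=6 -> covers; best now B (z=5)
Winner: B at z=5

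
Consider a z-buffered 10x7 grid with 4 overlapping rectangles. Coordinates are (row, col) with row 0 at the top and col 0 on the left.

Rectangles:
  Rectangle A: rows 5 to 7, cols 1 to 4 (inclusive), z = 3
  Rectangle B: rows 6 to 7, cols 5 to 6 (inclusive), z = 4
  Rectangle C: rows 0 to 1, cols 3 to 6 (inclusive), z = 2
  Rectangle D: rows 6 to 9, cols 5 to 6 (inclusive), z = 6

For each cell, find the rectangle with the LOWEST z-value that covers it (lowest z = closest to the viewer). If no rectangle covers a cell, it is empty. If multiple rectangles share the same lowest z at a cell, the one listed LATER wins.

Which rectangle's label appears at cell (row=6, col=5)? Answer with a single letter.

Answer: B

Derivation:
Check cell (6,5):
  A: rows 5-7 cols 1-4 -> outside (col miss)
  B: rows 6-7 cols 5-6 z=4 -> covers; best now B (z=4)
  C: rows 0-1 cols 3-6 -> outside (row miss)
  D: rows 6-9 cols 5-6 z=6 -> covers; best now B (z=4)
Winner: B at z=4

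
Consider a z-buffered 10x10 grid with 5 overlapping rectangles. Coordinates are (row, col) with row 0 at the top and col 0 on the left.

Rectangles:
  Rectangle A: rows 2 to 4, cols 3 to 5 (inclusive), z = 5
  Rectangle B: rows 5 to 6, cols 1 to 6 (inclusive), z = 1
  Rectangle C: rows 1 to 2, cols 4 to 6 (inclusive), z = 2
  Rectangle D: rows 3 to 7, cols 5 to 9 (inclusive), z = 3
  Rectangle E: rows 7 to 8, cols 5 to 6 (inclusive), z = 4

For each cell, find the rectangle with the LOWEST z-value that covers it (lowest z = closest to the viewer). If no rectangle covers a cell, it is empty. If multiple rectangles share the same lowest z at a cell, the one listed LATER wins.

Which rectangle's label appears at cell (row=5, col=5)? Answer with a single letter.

Check cell (5,5):
  A: rows 2-4 cols 3-5 -> outside (row miss)
  B: rows 5-6 cols 1-6 z=1 -> covers; best now B (z=1)
  C: rows 1-2 cols 4-6 -> outside (row miss)
  D: rows 3-7 cols 5-9 z=3 -> covers; best now B (z=1)
  E: rows 7-8 cols 5-6 -> outside (row miss)
Winner: B at z=1

Answer: B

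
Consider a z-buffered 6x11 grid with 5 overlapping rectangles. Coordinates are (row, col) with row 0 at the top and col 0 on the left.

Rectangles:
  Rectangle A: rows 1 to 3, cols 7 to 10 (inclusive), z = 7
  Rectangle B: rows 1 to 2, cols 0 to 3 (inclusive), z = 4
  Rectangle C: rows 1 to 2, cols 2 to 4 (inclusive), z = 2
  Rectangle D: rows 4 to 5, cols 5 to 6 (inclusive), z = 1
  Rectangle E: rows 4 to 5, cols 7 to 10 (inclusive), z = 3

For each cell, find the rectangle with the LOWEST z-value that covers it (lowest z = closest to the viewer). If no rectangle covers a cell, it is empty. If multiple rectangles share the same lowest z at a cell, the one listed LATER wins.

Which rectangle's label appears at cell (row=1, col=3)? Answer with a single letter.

Answer: C

Derivation:
Check cell (1,3):
  A: rows 1-3 cols 7-10 -> outside (col miss)
  B: rows 1-2 cols 0-3 z=4 -> covers; best now B (z=4)
  C: rows 1-2 cols 2-4 z=2 -> covers; best now C (z=2)
  D: rows 4-5 cols 5-6 -> outside (row miss)
  E: rows 4-5 cols 7-10 -> outside (row miss)
Winner: C at z=2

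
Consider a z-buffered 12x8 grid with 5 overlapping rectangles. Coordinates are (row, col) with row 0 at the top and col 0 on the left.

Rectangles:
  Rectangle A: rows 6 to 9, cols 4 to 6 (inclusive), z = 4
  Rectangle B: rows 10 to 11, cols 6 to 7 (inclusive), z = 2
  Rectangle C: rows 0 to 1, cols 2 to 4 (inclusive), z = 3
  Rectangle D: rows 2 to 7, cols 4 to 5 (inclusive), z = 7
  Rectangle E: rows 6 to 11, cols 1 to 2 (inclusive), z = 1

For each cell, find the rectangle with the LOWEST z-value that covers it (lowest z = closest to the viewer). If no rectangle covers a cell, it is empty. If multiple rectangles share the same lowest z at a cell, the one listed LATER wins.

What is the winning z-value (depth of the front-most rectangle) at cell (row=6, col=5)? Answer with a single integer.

Check cell (6,5):
  A: rows 6-9 cols 4-6 z=4 -> covers; best now A (z=4)
  B: rows 10-11 cols 6-7 -> outside (row miss)
  C: rows 0-1 cols 2-4 -> outside (row miss)
  D: rows 2-7 cols 4-5 z=7 -> covers; best now A (z=4)
  E: rows 6-11 cols 1-2 -> outside (col miss)
Winner: A at z=4

Answer: 4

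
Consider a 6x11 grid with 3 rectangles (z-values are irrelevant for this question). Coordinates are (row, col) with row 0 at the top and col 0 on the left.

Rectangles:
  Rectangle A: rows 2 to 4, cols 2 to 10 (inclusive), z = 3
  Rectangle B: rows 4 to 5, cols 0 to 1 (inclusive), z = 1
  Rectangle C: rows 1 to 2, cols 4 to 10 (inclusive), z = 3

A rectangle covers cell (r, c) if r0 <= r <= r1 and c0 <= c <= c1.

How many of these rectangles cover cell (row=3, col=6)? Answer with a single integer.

Answer: 1

Derivation:
Check cell (3,6):
  A: rows 2-4 cols 2-10 -> covers
  B: rows 4-5 cols 0-1 -> outside (row miss)
  C: rows 1-2 cols 4-10 -> outside (row miss)
Count covering = 1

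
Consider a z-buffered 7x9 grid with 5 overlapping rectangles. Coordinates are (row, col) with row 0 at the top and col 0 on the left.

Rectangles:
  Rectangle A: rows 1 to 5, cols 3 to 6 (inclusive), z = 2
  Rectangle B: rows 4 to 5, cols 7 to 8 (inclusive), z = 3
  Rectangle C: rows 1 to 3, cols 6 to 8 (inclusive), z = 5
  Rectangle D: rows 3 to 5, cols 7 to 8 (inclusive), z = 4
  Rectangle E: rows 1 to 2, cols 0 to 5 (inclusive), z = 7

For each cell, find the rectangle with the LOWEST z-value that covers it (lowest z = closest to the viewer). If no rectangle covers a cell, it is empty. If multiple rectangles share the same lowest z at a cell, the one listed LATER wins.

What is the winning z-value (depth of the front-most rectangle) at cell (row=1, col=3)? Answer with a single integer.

Answer: 2

Derivation:
Check cell (1,3):
  A: rows 1-5 cols 3-6 z=2 -> covers; best now A (z=2)
  B: rows 4-5 cols 7-8 -> outside (row miss)
  C: rows 1-3 cols 6-8 -> outside (col miss)
  D: rows 3-5 cols 7-8 -> outside (row miss)
  E: rows 1-2 cols 0-5 z=7 -> covers; best now A (z=2)
Winner: A at z=2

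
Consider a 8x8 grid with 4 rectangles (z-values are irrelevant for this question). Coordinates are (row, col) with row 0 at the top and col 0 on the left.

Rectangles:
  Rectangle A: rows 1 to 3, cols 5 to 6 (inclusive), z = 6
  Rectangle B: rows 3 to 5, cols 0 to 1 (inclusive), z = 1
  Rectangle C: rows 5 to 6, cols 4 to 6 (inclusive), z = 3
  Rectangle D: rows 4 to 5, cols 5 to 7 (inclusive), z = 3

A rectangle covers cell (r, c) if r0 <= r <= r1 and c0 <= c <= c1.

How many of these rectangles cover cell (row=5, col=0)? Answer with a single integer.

Check cell (5,0):
  A: rows 1-3 cols 5-6 -> outside (row miss)
  B: rows 3-5 cols 0-1 -> covers
  C: rows 5-6 cols 4-6 -> outside (col miss)
  D: rows 4-5 cols 5-7 -> outside (col miss)
Count covering = 1

Answer: 1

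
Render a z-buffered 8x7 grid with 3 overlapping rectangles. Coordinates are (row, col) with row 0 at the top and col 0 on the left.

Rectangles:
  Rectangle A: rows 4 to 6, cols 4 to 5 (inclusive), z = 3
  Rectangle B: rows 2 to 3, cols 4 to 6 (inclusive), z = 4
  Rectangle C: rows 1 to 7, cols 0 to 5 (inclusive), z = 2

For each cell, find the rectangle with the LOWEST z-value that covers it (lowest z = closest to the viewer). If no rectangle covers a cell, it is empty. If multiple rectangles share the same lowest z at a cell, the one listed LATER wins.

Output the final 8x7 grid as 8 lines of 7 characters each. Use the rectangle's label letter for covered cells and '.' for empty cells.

.......
CCCCCC.
CCCCCCB
CCCCCCB
CCCCCC.
CCCCCC.
CCCCCC.
CCCCCC.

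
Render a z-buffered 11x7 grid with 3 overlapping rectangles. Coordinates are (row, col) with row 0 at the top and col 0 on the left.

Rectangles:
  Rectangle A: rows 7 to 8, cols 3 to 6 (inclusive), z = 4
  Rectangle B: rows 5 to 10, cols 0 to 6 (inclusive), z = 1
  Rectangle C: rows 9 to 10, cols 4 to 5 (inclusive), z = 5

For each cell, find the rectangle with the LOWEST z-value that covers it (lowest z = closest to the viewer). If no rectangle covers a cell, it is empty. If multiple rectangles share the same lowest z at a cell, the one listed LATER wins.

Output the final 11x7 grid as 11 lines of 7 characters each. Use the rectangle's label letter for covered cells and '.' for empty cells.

.......
.......
.......
.......
.......
BBBBBBB
BBBBBBB
BBBBBBB
BBBBBBB
BBBBBBB
BBBBBBB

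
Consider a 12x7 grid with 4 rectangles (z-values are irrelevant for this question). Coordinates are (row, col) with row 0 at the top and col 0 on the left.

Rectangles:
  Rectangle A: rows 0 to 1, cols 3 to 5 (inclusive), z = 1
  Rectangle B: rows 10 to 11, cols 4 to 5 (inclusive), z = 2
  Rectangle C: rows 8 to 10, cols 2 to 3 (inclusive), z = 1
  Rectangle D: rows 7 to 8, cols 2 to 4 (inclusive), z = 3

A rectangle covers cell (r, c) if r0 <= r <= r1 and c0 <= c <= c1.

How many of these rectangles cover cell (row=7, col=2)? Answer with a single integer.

Answer: 1

Derivation:
Check cell (7,2):
  A: rows 0-1 cols 3-5 -> outside (row miss)
  B: rows 10-11 cols 4-5 -> outside (row miss)
  C: rows 8-10 cols 2-3 -> outside (row miss)
  D: rows 7-8 cols 2-4 -> covers
Count covering = 1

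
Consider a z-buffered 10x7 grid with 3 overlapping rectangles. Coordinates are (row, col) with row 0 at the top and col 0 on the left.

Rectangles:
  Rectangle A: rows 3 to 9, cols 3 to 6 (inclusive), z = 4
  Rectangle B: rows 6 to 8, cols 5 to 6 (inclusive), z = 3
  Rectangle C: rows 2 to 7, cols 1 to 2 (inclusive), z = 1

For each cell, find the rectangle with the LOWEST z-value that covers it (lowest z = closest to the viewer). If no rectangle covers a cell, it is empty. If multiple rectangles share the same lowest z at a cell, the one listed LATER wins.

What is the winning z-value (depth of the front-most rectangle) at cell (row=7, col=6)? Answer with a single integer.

Check cell (7,6):
  A: rows 3-9 cols 3-6 z=4 -> covers; best now A (z=4)
  B: rows 6-8 cols 5-6 z=3 -> covers; best now B (z=3)
  C: rows 2-7 cols 1-2 -> outside (col miss)
Winner: B at z=3

Answer: 3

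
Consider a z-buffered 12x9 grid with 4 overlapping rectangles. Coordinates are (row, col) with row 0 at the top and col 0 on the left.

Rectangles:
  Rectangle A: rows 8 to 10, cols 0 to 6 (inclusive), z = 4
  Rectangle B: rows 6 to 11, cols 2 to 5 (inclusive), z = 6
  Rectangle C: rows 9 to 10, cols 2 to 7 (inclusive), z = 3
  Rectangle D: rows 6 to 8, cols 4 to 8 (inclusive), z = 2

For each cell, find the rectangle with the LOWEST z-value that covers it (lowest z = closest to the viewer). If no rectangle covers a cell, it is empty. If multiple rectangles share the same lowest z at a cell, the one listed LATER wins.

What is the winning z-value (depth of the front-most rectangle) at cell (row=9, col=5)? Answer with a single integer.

Check cell (9,5):
  A: rows 8-10 cols 0-6 z=4 -> covers; best now A (z=4)
  B: rows 6-11 cols 2-5 z=6 -> covers; best now A (z=4)
  C: rows 9-10 cols 2-7 z=3 -> covers; best now C (z=3)
  D: rows 6-8 cols 4-8 -> outside (row miss)
Winner: C at z=3

Answer: 3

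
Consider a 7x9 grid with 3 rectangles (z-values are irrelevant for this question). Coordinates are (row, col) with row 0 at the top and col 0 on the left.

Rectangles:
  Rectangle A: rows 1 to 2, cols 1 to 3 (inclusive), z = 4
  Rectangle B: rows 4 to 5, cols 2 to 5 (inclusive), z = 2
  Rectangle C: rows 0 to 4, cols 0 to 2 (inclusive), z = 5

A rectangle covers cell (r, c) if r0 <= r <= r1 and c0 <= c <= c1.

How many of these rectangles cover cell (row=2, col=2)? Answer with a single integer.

Answer: 2

Derivation:
Check cell (2,2):
  A: rows 1-2 cols 1-3 -> covers
  B: rows 4-5 cols 2-5 -> outside (row miss)
  C: rows 0-4 cols 0-2 -> covers
Count covering = 2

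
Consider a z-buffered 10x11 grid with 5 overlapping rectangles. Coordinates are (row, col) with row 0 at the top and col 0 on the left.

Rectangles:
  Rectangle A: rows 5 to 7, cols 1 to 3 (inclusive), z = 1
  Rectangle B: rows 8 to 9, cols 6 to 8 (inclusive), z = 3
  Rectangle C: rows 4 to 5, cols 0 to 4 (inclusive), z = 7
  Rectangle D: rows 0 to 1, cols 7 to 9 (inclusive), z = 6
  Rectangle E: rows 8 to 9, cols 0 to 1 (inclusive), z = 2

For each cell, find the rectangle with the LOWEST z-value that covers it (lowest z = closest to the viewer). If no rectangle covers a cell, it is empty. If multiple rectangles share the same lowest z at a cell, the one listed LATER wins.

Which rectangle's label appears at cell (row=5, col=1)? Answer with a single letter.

Check cell (5,1):
  A: rows 5-7 cols 1-3 z=1 -> covers; best now A (z=1)
  B: rows 8-9 cols 6-8 -> outside (row miss)
  C: rows 4-5 cols 0-4 z=7 -> covers; best now A (z=1)
  D: rows 0-1 cols 7-9 -> outside (row miss)
  E: rows 8-9 cols 0-1 -> outside (row miss)
Winner: A at z=1

Answer: A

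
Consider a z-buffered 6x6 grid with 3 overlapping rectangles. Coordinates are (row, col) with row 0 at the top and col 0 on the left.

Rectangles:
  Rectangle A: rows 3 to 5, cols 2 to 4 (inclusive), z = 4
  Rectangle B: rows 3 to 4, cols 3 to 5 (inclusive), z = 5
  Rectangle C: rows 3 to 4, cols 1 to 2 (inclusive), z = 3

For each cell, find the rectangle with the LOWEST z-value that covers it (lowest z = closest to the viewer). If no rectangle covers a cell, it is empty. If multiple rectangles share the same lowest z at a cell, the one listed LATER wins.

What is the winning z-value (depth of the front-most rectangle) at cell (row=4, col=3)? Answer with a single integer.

Check cell (4,3):
  A: rows 3-5 cols 2-4 z=4 -> covers; best now A (z=4)
  B: rows 3-4 cols 3-5 z=5 -> covers; best now A (z=4)
  C: rows 3-4 cols 1-2 -> outside (col miss)
Winner: A at z=4

Answer: 4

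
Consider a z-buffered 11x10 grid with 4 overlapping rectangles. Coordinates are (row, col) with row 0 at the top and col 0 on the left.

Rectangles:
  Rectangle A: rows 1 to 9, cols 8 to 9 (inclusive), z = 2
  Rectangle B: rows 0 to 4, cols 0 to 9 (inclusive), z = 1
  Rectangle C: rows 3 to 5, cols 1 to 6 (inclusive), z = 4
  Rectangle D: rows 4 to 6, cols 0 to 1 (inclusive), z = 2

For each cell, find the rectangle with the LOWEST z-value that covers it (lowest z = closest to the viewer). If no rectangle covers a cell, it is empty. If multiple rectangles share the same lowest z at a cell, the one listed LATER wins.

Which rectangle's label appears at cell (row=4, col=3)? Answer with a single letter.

Check cell (4,3):
  A: rows 1-9 cols 8-9 -> outside (col miss)
  B: rows 0-4 cols 0-9 z=1 -> covers; best now B (z=1)
  C: rows 3-5 cols 1-6 z=4 -> covers; best now B (z=1)
  D: rows 4-6 cols 0-1 -> outside (col miss)
Winner: B at z=1

Answer: B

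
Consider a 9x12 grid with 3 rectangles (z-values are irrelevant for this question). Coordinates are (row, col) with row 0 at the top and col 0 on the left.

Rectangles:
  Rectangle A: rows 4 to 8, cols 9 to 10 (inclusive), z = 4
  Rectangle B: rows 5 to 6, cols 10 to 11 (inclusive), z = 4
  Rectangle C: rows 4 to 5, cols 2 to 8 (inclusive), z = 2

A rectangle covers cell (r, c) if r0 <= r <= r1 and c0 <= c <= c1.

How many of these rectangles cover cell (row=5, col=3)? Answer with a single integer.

Answer: 1

Derivation:
Check cell (5,3):
  A: rows 4-8 cols 9-10 -> outside (col miss)
  B: rows 5-6 cols 10-11 -> outside (col miss)
  C: rows 4-5 cols 2-8 -> covers
Count covering = 1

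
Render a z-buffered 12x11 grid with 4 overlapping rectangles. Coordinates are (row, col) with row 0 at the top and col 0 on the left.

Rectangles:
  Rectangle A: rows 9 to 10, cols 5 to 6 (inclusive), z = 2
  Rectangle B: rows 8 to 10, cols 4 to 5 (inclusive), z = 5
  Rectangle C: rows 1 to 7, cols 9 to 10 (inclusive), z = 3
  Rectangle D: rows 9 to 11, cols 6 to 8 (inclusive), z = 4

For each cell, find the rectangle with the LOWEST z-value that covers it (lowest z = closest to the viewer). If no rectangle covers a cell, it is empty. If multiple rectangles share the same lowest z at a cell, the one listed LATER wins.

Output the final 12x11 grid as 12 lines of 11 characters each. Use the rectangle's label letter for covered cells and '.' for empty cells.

...........
.........CC
.........CC
.........CC
.........CC
.........CC
.........CC
.........CC
....BB.....
....BAADD..
....BAADD..
......DDD..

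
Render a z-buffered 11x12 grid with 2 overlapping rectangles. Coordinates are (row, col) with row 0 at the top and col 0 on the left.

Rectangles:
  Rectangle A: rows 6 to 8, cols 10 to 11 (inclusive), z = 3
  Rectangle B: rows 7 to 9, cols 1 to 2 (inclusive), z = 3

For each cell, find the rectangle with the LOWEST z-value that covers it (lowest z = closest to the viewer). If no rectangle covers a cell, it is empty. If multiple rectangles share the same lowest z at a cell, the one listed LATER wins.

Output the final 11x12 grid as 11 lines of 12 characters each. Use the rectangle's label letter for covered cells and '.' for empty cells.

............
............
............
............
............
............
..........AA
.BB.......AA
.BB.......AA
.BB.........
............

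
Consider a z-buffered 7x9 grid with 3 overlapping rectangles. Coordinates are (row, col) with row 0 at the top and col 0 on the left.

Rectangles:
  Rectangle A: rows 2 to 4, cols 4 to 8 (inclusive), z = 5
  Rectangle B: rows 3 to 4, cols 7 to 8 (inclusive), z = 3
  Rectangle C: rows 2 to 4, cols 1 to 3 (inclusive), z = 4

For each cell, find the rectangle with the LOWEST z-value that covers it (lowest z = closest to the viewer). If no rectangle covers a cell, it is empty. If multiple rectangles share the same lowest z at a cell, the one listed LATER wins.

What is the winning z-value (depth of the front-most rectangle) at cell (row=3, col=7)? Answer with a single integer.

Answer: 3

Derivation:
Check cell (3,7):
  A: rows 2-4 cols 4-8 z=5 -> covers; best now A (z=5)
  B: rows 3-4 cols 7-8 z=3 -> covers; best now B (z=3)
  C: rows 2-4 cols 1-3 -> outside (col miss)
Winner: B at z=3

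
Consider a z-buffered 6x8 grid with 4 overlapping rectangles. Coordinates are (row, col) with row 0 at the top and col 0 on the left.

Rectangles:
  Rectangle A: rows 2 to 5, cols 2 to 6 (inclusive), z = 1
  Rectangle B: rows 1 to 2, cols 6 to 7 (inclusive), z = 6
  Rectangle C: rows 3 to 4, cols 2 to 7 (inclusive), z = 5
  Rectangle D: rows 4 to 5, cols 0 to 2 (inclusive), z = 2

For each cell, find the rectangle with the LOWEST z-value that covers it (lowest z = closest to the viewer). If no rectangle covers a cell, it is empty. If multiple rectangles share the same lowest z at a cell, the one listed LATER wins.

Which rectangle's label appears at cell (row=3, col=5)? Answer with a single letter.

Check cell (3,5):
  A: rows 2-5 cols 2-6 z=1 -> covers; best now A (z=1)
  B: rows 1-2 cols 6-7 -> outside (row miss)
  C: rows 3-4 cols 2-7 z=5 -> covers; best now A (z=1)
  D: rows 4-5 cols 0-2 -> outside (row miss)
Winner: A at z=1

Answer: A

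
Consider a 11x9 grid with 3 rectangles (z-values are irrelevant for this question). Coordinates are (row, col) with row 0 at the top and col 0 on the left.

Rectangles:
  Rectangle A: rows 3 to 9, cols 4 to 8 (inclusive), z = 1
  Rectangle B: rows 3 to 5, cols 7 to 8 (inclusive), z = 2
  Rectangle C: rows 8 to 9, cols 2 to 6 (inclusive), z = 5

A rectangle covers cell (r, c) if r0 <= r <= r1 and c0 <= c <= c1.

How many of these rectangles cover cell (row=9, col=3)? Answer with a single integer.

Answer: 1

Derivation:
Check cell (9,3):
  A: rows 3-9 cols 4-8 -> outside (col miss)
  B: rows 3-5 cols 7-8 -> outside (row miss)
  C: rows 8-9 cols 2-6 -> covers
Count covering = 1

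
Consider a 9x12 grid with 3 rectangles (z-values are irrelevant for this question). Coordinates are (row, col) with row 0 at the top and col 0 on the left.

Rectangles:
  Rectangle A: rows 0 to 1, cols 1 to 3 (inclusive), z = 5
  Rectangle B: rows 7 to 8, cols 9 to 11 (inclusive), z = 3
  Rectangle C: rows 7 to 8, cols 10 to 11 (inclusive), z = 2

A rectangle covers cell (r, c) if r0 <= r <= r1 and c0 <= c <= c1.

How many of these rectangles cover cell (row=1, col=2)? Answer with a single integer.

Answer: 1

Derivation:
Check cell (1,2):
  A: rows 0-1 cols 1-3 -> covers
  B: rows 7-8 cols 9-11 -> outside (row miss)
  C: rows 7-8 cols 10-11 -> outside (row miss)
Count covering = 1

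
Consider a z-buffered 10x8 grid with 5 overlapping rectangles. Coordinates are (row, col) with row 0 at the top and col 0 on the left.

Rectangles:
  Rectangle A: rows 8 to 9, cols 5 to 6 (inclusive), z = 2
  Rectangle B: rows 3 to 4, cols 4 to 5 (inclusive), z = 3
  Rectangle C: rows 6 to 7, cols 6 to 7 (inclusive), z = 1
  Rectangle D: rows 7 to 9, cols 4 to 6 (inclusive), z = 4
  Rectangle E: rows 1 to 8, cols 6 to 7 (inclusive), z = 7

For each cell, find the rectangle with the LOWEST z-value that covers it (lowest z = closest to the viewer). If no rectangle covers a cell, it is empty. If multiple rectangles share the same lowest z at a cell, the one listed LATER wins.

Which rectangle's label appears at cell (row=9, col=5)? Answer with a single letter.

Check cell (9,5):
  A: rows 8-9 cols 5-6 z=2 -> covers; best now A (z=2)
  B: rows 3-4 cols 4-5 -> outside (row miss)
  C: rows 6-7 cols 6-7 -> outside (row miss)
  D: rows 7-9 cols 4-6 z=4 -> covers; best now A (z=2)
  E: rows 1-8 cols 6-7 -> outside (row miss)
Winner: A at z=2

Answer: A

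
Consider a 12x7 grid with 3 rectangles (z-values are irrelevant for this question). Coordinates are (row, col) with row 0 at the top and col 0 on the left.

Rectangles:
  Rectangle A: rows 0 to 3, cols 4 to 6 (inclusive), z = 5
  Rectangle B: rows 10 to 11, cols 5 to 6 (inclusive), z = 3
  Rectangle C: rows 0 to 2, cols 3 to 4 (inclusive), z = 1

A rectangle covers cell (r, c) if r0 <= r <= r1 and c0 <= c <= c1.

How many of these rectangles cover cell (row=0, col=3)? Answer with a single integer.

Check cell (0,3):
  A: rows 0-3 cols 4-6 -> outside (col miss)
  B: rows 10-11 cols 5-6 -> outside (row miss)
  C: rows 0-2 cols 3-4 -> covers
Count covering = 1

Answer: 1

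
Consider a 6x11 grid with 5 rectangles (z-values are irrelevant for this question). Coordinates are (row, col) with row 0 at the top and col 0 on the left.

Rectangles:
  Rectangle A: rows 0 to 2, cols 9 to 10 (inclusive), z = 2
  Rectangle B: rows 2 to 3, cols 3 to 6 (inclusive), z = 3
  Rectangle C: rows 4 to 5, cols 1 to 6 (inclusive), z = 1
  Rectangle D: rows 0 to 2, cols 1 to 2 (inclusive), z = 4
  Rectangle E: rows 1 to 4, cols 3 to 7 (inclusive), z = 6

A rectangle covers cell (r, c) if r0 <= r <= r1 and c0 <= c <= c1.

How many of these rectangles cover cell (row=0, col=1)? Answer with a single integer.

Check cell (0,1):
  A: rows 0-2 cols 9-10 -> outside (col miss)
  B: rows 2-3 cols 3-6 -> outside (row miss)
  C: rows 4-5 cols 1-6 -> outside (row miss)
  D: rows 0-2 cols 1-2 -> covers
  E: rows 1-4 cols 3-7 -> outside (row miss)
Count covering = 1

Answer: 1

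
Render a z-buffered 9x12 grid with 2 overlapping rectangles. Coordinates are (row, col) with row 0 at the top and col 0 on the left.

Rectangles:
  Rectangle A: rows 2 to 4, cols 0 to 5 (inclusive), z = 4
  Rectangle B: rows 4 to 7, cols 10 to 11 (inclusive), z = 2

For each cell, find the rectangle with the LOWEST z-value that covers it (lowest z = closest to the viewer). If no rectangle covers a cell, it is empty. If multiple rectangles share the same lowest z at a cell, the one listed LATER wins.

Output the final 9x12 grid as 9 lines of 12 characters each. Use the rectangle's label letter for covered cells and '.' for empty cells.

............
............
AAAAAA......
AAAAAA......
AAAAAA....BB
..........BB
..........BB
..........BB
............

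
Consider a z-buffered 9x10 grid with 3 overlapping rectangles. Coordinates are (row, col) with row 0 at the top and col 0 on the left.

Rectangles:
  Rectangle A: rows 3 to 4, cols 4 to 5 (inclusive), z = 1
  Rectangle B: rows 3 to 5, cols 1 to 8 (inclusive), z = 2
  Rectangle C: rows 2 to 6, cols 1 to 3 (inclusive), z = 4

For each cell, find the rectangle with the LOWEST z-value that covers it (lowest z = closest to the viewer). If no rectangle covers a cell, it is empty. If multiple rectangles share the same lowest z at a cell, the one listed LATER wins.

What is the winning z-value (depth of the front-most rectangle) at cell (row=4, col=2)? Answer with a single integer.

Answer: 2

Derivation:
Check cell (4,2):
  A: rows 3-4 cols 4-5 -> outside (col miss)
  B: rows 3-5 cols 1-8 z=2 -> covers; best now B (z=2)
  C: rows 2-6 cols 1-3 z=4 -> covers; best now B (z=2)
Winner: B at z=2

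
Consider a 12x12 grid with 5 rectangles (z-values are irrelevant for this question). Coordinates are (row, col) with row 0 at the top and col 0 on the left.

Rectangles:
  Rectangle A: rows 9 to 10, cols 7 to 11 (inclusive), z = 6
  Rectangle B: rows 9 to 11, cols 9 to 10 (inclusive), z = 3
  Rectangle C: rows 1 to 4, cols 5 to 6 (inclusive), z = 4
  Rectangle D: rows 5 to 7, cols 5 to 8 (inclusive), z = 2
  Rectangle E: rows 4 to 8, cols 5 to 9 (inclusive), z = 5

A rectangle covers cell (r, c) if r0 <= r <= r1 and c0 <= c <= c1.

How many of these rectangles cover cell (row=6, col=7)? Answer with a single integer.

Check cell (6,7):
  A: rows 9-10 cols 7-11 -> outside (row miss)
  B: rows 9-11 cols 9-10 -> outside (row miss)
  C: rows 1-4 cols 5-6 -> outside (row miss)
  D: rows 5-7 cols 5-8 -> covers
  E: rows 4-8 cols 5-9 -> covers
Count covering = 2

Answer: 2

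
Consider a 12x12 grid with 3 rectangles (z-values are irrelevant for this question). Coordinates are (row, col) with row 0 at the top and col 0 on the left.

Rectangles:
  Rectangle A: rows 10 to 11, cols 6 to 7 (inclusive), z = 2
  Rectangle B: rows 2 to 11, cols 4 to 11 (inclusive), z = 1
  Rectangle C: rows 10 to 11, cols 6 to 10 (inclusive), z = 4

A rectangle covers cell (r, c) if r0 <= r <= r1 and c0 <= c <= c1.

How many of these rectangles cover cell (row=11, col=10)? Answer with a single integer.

Answer: 2

Derivation:
Check cell (11,10):
  A: rows 10-11 cols 6-7 -> outside (col miss)
  B: rows 2-11 cols 4-11 -> covers
  C: rows 10-11 cols 6-10 -> covers
Count covering = 2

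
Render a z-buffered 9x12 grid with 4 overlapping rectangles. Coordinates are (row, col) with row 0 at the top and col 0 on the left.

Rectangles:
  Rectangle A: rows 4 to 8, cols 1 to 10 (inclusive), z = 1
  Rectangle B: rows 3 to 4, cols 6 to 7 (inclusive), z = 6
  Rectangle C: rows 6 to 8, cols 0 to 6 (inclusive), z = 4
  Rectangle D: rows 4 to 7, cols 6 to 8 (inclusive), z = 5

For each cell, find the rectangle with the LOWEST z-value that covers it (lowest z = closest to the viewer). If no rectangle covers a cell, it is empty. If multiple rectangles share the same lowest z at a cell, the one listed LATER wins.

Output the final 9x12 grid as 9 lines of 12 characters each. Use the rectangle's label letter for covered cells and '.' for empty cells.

............
............
............
......BB....
.AAAAAAAAAA.
.AAAAAAAAAA.
CAAAAAAAAAA.
CAAAAAAAAAA.
CAAAAAAAAAA.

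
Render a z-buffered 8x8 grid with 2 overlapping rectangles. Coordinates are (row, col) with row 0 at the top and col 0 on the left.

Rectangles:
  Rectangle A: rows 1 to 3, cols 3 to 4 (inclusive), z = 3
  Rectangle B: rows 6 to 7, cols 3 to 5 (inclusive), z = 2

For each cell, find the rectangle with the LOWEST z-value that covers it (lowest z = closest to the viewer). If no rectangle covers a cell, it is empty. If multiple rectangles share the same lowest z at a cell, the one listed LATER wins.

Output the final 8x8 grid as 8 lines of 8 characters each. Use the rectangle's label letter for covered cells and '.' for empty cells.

........
...AA...
...AA...
...AA...
........
........
...BBB..
...BBB..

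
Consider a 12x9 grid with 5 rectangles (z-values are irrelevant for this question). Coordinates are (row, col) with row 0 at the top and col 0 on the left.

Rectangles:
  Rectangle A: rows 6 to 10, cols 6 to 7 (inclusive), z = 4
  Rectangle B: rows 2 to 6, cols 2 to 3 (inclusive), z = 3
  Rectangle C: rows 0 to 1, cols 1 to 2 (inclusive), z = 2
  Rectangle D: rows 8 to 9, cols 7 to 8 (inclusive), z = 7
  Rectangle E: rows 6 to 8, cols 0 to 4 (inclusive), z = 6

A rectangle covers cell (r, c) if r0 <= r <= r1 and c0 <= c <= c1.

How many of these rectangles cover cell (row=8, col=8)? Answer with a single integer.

Check cell (8,8):
  A: rows 6-10 cols 6-7 -> outside (col miss)
  B: rows 2-6 cols 2-3 -> outside (row miss)
  C: rows 0-1 cols 1-2 -> outside (row miss)
  D: rows 8-9 cols 7-8 -> covers
  E: rows 6-8 cols 0-4 -> outside (col miss)
Count covering = 1

Answer: 1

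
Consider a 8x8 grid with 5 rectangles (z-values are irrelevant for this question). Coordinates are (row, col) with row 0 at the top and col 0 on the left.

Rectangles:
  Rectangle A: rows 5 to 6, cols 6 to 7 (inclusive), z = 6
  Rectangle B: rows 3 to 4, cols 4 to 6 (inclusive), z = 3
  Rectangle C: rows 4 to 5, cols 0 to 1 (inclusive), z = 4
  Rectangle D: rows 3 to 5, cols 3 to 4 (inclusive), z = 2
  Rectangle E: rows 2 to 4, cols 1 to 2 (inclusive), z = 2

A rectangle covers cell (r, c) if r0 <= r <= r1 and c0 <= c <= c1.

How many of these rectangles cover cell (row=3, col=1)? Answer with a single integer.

Answer: 1

Derivation:
Check cell (3,1):
  A: rows 5-6 cols 6-7 -> outside (row miss)
  B: rows 3-4 cols 4-6 -> outside (col miss)
  C: rows 4-5 cols 0-1 -> outside (row miss)
  D: rows 3-5 cols 3-4 -> outside (col miss)
  E: rows 2-4 cols 1-2 -> covers
Count covering = 1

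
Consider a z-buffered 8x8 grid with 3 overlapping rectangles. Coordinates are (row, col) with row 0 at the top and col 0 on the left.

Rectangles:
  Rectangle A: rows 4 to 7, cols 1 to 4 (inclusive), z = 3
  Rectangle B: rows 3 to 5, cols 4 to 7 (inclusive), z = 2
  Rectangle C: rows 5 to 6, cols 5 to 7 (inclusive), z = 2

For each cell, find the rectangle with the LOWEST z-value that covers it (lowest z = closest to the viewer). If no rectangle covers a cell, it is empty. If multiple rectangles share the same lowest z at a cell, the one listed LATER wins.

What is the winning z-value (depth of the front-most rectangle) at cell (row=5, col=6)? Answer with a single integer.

Check cell (5,6):
  A: rows 4-7 cols 1-4 -> outside (col miss)
  B: rows 3-5 cols 4-7 z=2 -> covers; best now B (z=2)
  C: rows 5-6 cols 5-7 z=2 -> covers; best now C (z=2)
Winner: C at z=2

Answer: 2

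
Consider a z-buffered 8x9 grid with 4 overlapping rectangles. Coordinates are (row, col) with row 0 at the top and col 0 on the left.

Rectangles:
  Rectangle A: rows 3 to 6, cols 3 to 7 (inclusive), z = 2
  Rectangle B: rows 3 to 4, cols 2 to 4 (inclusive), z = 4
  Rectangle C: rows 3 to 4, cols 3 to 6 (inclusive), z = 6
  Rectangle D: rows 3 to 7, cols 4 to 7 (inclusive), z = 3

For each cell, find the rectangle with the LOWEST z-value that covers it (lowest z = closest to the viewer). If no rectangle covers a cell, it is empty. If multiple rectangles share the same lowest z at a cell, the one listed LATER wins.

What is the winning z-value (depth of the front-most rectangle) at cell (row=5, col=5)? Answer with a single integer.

Check cell (5,5):
  A: rows 3-6 cols 3-7 z=2 -> covers; best now A (z=2)
  B: rows 3-4 cols 2-4 -> outside (row miss)
  C: rows 3-4 cols 3-6 -> outside (row miss)
  D: rows 3-7 cols 4-7 z=3 -> covers; best now A (z=2)
Winner: A at z=2

Answer: 2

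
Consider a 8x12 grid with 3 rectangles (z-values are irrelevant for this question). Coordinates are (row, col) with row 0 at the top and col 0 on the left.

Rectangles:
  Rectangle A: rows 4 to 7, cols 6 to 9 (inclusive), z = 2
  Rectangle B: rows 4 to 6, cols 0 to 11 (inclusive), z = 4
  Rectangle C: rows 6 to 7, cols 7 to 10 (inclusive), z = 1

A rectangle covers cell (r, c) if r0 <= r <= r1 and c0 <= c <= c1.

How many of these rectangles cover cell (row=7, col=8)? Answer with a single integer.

Check cell (7,8):
  A: rows 4-7 cols 6-9 -> covers
  B: rows 4-6 cols 0-11 -> outside (row miss)
  C: rows 6-7 cols 7-10 -> covers
Count covering = 2

Answer: 2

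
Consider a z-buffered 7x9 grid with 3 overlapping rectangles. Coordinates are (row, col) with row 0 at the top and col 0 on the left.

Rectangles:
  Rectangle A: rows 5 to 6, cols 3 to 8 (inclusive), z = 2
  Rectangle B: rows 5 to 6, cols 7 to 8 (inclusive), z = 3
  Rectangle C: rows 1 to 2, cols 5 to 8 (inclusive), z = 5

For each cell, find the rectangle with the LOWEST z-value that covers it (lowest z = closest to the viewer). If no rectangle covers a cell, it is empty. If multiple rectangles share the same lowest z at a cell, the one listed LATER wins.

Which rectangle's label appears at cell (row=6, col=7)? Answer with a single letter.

Check cell (6,7):
  A: rows 5-6 cols 3-8 z=2 -> covers; best now A (z=2)
  B: rows 5-6 cols 7-8 z=3 -> covers; best now A (z=2)
  C: rows 1-2 cols 5-8 -> outside (row miss)
Winner: A at z=2

Answer: A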